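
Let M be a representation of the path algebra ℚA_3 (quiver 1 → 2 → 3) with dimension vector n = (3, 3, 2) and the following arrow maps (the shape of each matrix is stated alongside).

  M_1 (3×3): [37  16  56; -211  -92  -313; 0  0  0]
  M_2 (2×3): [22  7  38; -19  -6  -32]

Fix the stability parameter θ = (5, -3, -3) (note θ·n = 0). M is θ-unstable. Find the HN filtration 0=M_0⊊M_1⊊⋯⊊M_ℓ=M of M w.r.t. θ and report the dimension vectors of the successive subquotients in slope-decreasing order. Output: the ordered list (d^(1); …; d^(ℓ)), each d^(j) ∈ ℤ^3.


Interval decomposition of M: I[1,1], I[1,3]^2, I[2,2].
HN type (ℓ=3): μ^(1)=5; μ^(2)=-1/3; μ^(3)=-3

((1, 0, 0); (2, 2, 2); (0, 1, 0))


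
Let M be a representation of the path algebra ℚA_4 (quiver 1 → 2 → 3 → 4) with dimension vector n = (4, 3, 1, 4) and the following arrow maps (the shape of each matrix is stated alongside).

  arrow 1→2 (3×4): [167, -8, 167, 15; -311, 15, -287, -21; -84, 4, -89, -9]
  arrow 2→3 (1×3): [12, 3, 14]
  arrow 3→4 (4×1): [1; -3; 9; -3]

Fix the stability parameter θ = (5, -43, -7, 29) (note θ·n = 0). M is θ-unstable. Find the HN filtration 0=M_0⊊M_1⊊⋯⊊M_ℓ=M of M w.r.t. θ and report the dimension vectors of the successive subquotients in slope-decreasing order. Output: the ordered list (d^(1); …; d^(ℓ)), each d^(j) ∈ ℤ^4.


Interval decomposition of M: I[1,1], I[1,2]^2, I[1,4], I[4,4]^3.
HN type (ℓ=4): μ^(1)=29; μ^(2)=5; μ^(3)=-7; μ^(4)=-19

((0, 0, 0, 4); (1, 0, 0, 0); (0, 0, 1, 0); (3, 3, 0, 0))


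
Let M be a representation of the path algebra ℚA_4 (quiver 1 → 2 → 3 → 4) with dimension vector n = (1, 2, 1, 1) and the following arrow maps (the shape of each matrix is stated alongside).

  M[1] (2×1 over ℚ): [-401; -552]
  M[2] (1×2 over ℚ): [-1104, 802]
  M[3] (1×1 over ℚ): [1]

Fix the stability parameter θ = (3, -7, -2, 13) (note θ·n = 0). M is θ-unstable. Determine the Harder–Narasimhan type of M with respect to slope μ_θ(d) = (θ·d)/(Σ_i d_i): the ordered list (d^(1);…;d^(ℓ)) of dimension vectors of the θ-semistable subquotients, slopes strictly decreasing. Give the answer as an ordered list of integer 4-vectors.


Interval decomposition of M: I[1,2], I[2,4].
HN type (ℓ=3): μ^(1)=13; μ^(2)=-2; μ^(3)=-7

((0, 0, 0, 1); (1, 1, 1, 0); (0, 1, 0, 0))


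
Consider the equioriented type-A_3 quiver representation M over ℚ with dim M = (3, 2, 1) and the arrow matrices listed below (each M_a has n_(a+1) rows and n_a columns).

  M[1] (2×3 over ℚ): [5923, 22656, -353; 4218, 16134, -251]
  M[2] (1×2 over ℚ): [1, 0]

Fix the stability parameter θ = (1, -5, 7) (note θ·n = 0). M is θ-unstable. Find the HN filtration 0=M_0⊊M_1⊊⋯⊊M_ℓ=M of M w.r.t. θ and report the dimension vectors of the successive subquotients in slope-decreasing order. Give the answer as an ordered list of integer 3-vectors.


Via rank(M_{q-1}∘⋯∘M_p): M ≅ I[1,1], I[1,2], I[1,3].
μ_θ-semistable layers: μ^(1)=7; μ^(2)=1; μ^(3)=-2

((0, 0, 1); (1, 0, 0); (2, 2, 0))


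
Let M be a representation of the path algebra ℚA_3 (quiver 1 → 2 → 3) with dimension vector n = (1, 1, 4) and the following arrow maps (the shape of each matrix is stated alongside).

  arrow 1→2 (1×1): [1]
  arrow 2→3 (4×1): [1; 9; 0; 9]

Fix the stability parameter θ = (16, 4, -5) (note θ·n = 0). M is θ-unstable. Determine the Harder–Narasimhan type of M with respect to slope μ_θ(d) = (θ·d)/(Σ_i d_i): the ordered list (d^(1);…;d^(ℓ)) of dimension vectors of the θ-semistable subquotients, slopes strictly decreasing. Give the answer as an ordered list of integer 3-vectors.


Barcode: M ≅ I[1,3], I[3,3]^3. HN layers by μ_θ (2 steps, strictly decreasing):
  μ^(1)=5; μ^(2)=-5

((1, 1, 1); (0, 0, 3))


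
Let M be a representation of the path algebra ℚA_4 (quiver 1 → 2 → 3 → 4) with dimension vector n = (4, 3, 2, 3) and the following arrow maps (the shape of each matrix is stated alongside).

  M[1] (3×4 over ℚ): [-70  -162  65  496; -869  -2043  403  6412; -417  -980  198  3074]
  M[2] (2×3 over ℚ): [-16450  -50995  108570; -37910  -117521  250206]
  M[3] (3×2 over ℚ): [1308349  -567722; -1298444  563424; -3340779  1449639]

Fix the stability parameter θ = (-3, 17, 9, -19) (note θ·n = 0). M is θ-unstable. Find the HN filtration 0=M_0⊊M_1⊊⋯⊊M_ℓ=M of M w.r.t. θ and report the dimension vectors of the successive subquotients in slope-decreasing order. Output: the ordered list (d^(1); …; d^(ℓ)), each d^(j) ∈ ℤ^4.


Via rank(M_{q-1}∘⋯∘M_p): M ≅ I[1,1], I[1,2]^2, I[1,4], I[3,4], I[4,4].
μ_θ-semistable layers: μ^(1)=17; μ^(2)=7/3; μ^(3)=-3; μ^(4)=-5; μ^(5)=-19

((0, 2, 0, 0); (0, 1, 1, 1); (4, 0, 0, 0); (0, 0, 1, 1); (0, 0, 0, 1))


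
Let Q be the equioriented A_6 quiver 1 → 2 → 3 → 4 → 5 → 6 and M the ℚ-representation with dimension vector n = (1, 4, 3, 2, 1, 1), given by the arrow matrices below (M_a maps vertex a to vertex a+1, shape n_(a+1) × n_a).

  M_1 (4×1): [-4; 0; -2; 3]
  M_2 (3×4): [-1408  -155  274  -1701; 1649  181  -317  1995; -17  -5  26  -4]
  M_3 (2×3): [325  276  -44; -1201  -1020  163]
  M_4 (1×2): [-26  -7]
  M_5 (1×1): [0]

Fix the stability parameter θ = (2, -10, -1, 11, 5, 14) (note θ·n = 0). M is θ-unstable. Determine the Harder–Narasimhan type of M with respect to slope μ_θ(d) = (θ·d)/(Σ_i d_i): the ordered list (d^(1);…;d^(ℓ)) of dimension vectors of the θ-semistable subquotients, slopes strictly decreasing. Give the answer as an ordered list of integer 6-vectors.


Interval decomposition of M: I[1,5], I[2,2], I[2,3], I[2,4], I[6,6].
HN type (ℓ=6): μ^(1)=14; μ^(2)=11; μ^(3)=8; μ^(4)=-1; μ^(5)=-4; μ^(6)=-10

((0, 0, 0, 0, 0, 1); (0, 0, 0, 1, 0, 0); (0, 0, 0, 1, 1, 0); (0, 0, 3, 0, 0, 0); (1, 1, 0, 0, 0, 0); (0, 3, 0, 0, 0, 0))


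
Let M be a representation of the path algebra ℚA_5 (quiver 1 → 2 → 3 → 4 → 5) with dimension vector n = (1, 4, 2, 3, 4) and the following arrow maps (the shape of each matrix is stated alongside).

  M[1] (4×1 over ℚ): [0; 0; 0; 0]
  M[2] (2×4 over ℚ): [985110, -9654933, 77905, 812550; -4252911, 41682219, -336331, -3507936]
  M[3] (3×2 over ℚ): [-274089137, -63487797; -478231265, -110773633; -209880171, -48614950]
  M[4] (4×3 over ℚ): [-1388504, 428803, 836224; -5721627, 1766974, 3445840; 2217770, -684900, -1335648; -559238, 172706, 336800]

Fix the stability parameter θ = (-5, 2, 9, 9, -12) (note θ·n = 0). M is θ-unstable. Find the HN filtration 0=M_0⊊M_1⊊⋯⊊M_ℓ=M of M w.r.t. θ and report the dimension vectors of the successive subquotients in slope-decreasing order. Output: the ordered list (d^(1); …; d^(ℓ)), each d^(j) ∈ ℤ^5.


Via rank(M_{q-1}∘⋯∘M_p): M ≅ I[1,1], I[2,2]^2, I[2,5]^2, I[4,4], I[5,5]^2.
μ_θ-semistable layers: μ^(1)=9; μ^(2)=2; μ^(3)=-5; μ^(4)=-12

((0, 0, 0, 1, 0); (0, 4, 2, 2, 2); (1, 0, 0, 0, 0); (0, 0, 0, 0, 2))


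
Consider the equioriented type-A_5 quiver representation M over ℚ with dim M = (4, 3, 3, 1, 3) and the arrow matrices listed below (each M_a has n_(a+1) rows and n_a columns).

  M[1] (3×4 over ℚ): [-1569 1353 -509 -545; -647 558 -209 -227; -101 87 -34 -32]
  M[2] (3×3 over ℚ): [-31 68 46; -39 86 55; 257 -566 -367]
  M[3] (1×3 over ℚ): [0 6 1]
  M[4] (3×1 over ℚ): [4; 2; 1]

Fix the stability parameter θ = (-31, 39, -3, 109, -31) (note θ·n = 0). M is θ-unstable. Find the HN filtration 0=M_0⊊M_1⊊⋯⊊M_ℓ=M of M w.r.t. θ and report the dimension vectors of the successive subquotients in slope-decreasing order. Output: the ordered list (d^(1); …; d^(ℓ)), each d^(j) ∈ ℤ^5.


Barcode: M ≅ I[1,1], I[1,2], I[1,3], I[1,5], I[3,3], I[5,5]^2. HN layers by μ_θ (4 steps, strictly decreasing):
  μ^(1)=39; μ^(2)=18; μ^(3)=-3; μ^(4)=-31

((0, 1, 0, 1, 1); (0, 2, 2, 0, 0); (0, 0, 1, 0, 0); (4, 0, 0, 0, 2))


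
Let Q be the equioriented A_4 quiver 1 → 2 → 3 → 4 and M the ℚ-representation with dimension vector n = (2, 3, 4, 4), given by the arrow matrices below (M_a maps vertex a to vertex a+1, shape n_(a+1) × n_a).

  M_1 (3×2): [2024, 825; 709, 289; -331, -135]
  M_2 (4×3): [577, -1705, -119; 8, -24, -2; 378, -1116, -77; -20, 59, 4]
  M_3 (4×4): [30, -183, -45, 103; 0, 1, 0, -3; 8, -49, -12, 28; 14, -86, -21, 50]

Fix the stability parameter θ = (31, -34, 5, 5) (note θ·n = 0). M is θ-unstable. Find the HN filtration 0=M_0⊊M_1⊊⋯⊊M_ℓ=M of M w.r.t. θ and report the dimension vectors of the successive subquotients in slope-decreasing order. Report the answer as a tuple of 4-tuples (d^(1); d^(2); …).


Via rank(M_{q-1}∘⋯∘M_p): M ≅ I[1,3], I[1,4], I[2,4], I[3,4], I[4,4].
μ_θ-semistable layers: μ^(1)=5; μ^(2)=-3/2; μ^(3)=-34

((0, 0, 4, 4); (2, 2, 0, 0); (0, 1, 0, 0))


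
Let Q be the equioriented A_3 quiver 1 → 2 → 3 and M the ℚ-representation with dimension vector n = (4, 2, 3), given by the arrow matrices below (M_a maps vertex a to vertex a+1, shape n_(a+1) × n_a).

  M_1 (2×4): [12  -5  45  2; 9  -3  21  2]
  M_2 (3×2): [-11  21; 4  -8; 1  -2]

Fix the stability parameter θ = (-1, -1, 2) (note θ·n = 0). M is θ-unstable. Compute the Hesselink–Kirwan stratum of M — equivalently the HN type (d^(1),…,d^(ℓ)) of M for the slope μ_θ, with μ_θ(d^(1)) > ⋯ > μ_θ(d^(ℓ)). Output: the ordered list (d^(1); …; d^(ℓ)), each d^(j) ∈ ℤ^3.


Interval decomposition of M: I[1,1]^2, I[1,3]^2, I[3,3].
HN type (ℓ=2): μ^(1)=2; μ^(2)=-1

((0, 0, 3); (4, 2, 0))


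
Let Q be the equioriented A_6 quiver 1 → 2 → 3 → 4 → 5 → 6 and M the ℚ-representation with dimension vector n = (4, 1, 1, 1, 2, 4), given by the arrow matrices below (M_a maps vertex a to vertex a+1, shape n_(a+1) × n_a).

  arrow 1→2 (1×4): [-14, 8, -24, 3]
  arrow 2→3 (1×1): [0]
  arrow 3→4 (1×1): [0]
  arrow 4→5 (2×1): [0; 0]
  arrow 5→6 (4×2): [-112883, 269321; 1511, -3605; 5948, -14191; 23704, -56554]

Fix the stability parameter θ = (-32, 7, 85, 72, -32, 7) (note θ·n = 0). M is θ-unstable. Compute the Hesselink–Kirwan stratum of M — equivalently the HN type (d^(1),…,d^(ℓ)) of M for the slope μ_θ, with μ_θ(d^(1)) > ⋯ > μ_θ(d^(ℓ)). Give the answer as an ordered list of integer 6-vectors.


Via rank(M_{q-1}∘⋯∘M_p): M ≅ I[1,1]^3, I[1,2], I[3,3], I[4,4], I[5,6]^2, I[6,6]^2.
μ_θ-semistable layers: μ^(1)=85; μ^(2)=72; μ^(3)=7; μ^(4)=-32

((0, 0, 1, 0, 0, 0); (0, 0, 0, 1, 0, 0); (0, 1, 0, 0, 0, 4); (4, 0, 0, 0, 2, 0))


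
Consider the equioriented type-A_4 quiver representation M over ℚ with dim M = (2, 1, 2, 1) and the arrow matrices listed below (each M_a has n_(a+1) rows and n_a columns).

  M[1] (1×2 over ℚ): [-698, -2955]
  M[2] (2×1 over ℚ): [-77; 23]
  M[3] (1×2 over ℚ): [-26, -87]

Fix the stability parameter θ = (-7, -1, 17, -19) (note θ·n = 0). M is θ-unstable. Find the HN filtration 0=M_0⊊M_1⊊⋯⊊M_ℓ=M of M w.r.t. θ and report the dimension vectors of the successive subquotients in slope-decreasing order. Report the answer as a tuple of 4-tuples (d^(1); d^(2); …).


Via rank(M_{q-1}∘⋯∘M_p): M ≅ I[1,1], I[1,4], I[3,3].
μ_θ-semistable layers: μ^(1)=17; μ^(2)=-1; μ^(3)=-7

((0, 0, 1, 0); (0, 1, 1, 1); (2, 0, 0, 0))


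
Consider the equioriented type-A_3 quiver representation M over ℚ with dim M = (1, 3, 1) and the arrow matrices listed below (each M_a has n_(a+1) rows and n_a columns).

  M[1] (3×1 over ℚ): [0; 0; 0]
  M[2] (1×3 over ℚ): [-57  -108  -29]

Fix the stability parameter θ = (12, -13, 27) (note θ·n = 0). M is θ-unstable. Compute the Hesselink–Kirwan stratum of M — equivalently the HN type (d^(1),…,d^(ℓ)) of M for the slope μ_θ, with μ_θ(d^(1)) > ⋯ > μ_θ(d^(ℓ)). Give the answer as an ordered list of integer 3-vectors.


Via rank(M_{q-1}∘⋯∘M_p): M ≅ I[1,1], I[2,2]^2, I[2,3].
μ_θ-semistable layers: μ^(1)=27; μ^(2)=12; μ^(3)=-13

((0, 0, 1); (1, 0, 0); (0, 3, 0))


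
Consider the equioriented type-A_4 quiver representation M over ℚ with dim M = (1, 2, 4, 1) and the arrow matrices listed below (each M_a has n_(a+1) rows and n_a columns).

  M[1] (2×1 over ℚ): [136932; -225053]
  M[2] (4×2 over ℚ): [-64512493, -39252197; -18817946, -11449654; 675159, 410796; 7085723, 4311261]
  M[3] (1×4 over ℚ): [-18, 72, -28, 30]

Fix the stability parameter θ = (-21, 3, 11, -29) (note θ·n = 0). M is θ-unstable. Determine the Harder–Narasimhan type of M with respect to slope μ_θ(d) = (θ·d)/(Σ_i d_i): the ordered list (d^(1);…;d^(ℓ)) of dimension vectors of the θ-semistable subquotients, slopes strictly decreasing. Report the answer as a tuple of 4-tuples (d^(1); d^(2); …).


Interval decomposition of M: I[1,3], I[2,3], I[3,3], I[3,4].
HN type (ℓ=4): μ^(1)=11; μ^(2)=3; μ^(3)=-9; μ^(4)=-21

((0, 0, 3, 0); (0, 2, 0, 0); (0, 0, 1, 1); (1, 0, 0, 0))


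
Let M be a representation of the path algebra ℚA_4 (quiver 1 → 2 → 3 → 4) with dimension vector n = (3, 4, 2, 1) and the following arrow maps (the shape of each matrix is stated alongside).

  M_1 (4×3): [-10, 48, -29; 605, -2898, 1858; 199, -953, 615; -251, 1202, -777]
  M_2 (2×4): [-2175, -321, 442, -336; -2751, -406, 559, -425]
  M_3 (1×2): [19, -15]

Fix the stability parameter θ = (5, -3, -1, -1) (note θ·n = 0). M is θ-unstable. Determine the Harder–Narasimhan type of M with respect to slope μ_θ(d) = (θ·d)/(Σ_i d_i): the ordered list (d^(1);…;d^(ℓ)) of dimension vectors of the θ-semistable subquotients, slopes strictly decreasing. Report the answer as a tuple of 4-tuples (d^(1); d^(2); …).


Interval decomposition of M: I[1,2], I[1,3], I[1,4], I[2,2].
HN type (ℓ=4): μ^(1)=1; μ^(2)=1/3; μ^(3)=0; μ^(4)=-3

((1, 1, 0, 0); (1, 1, 1, 0); (1, 1, 1, 1); (0, 1, 0, 0))


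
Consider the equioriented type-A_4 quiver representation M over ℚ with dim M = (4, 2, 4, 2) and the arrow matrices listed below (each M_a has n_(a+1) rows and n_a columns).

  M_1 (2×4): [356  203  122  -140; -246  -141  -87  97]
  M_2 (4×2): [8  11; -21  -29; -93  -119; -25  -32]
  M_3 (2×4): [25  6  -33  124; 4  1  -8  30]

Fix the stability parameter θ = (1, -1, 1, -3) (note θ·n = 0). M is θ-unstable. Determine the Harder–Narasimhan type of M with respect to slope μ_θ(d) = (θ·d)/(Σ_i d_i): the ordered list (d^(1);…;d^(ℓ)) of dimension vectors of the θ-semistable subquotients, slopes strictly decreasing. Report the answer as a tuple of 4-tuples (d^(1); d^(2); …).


Interval decomposition of M: I[1,1]^2, I[1,4]^2, I[3,3]^2.
HN type (ℓ=2): μ^(1)=1; μ^(2)=-1/2

((2, 0, 2, 0); (2, 2, 2, 2))


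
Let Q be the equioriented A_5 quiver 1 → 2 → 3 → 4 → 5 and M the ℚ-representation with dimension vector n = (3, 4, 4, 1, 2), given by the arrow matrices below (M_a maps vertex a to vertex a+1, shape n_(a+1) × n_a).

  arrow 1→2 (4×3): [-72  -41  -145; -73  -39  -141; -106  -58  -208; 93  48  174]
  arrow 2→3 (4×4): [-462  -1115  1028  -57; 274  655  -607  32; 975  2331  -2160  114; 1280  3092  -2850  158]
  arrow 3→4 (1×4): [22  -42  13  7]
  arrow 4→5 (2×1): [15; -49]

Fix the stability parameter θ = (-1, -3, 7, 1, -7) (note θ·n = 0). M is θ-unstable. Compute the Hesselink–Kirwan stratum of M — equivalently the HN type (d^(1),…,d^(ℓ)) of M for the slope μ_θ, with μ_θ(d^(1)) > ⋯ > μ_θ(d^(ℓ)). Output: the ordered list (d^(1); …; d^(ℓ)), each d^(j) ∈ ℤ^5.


Interval decomposition of M: I[1,3]^2, I[1,5], I[2,2], I[3,3], I[5,5].
HN type (ℓ=5): μ^(1)=7; μ^(2)=1/3; μ^(3)=-2; μ^(4)=-3; μ^(5)=-7

((0, 0, 3, 0, 0); (0, 0, 1, 1, 1); (3, 3, 0, 0, 0); (0, 1, 0, 0, 0); (0, 0, 0, 0, 1))


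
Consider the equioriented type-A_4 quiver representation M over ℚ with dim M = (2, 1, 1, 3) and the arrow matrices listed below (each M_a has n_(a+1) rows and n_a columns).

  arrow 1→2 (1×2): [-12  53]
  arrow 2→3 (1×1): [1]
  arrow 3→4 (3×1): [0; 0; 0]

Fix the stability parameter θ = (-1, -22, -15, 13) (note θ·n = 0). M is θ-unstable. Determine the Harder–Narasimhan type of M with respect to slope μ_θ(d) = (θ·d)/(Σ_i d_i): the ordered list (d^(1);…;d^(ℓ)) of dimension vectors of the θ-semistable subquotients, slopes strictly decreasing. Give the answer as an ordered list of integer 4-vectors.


Via rank(M_{q-1}∘⋯∘M_p): M ≅ I[1,1], I[1,3], I[4,4]^3.
μ_θ-semistable layers: μ^(1)=13; μ^(2)=-1; μ^(3)=-38/3

((0, 0, 0, 3); (1, 0, 0, 0); (1, 1, 1, 0))


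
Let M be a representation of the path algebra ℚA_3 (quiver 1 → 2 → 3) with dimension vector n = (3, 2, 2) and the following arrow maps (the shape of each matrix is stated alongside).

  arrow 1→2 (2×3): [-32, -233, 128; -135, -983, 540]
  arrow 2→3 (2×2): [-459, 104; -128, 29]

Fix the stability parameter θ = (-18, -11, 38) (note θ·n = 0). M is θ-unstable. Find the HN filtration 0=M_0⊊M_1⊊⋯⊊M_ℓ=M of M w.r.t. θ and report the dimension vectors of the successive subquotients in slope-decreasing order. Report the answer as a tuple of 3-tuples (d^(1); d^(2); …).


Via rank(M_{q-1}∘⋯∘M_p): M ≅ I[1,1], I[1,3]^2.
μ_θ-semistable layers: μ^(1)=38; μ^(2)=-11; μ^(3)=-18

((0, 0, 2); (0, 2, 0); (3, 0, 0))


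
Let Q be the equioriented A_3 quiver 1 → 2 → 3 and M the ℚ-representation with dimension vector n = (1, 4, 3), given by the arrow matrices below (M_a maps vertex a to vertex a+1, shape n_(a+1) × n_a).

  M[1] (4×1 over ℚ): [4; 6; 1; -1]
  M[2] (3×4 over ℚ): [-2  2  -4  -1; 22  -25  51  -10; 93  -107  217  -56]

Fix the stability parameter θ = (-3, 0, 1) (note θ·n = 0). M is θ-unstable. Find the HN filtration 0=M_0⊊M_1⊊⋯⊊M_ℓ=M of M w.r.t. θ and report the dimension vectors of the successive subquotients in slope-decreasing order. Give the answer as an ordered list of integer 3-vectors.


Via rank(M_{q-1}∘⋯∘M_p): M ≅ I[1,3], I[2,2], I[2,3]^2.
μ_θ-semistable layers: μ^(1)=1; μ^(2)=0; μ^(3)=-3

((0, 0, 3); (0, 4, 0); (1, 0, 0))


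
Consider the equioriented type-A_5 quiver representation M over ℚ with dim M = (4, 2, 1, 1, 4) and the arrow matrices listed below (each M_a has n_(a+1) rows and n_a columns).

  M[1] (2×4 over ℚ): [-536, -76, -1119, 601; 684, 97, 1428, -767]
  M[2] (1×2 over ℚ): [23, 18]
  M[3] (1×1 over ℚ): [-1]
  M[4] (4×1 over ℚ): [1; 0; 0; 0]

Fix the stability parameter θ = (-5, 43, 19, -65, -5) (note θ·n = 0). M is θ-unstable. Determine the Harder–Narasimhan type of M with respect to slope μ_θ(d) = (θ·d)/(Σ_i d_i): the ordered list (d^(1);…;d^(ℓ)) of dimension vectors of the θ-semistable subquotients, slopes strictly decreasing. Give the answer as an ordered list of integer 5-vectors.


Interval decomposition of M: I[1,1]^2, I[1,2], I[1,5], I[5,5]^3.
HN type (ℓ=3): μ^(1)=43; μ^(2)=-2; μ^(3)=-5

((0, 1, 0, 0, 0); (0, 1, 1, 1, 1); (4, 0, 0, 0, 3))


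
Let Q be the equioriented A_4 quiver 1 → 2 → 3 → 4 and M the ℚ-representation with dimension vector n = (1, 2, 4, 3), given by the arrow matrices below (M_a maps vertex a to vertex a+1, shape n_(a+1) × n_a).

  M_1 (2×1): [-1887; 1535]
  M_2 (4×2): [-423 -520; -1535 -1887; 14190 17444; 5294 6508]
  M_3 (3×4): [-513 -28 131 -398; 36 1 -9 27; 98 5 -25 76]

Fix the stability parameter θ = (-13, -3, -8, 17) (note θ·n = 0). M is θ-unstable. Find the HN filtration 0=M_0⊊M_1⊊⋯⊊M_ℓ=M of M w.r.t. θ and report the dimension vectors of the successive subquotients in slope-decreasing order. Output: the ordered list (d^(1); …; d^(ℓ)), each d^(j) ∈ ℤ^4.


Via rank(M_{q-1}∘⋯∘M_p): M ≅ I[1,4], I[2,4], I[3,3], I[3,4].
μ_θ-semistable layers: μ^(1)=17; μ^(2)=-11/2; μ^(3)=-8; μ^(4)=-13

((0, 0, 0, 3); (0, 2, 2, 0); (0, 0, 2, 0); (1, 0, 0, 0))


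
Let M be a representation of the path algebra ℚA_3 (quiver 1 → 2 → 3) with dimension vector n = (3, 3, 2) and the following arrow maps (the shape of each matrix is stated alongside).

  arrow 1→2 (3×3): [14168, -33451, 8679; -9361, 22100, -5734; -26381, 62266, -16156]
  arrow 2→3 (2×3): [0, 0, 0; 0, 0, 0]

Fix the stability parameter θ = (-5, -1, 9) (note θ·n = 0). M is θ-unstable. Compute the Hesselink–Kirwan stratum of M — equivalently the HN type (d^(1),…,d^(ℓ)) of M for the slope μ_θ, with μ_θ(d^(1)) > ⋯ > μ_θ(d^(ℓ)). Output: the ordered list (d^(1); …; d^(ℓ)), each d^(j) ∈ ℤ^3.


Via rank(M_{q-1}∘⋯∘M_p): M ≅ I[1,1], I[1,2]^2, I[2,2], I[3,3]^2.
μ_θ-semistable layers: μ^(1)=9; μ^(2)=-1; μ^(3)=-5

((0, 0, 2); (0, 3, 0); (3, 0, 0))


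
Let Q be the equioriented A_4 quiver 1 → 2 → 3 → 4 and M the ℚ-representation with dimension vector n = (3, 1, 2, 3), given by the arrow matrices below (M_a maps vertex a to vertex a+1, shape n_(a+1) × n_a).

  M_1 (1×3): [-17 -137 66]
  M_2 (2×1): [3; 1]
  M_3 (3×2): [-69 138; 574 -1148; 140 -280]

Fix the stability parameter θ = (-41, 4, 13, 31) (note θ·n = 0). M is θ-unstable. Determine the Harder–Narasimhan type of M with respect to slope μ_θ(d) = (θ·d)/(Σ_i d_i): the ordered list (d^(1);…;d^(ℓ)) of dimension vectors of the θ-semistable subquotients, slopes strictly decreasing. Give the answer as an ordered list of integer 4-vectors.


Barcode: M ≅ I[1,1]^2, I[1,4], I[3,3], I[4,4]^2. HN layers by μ_θ (4 steps, strictly decreasing):
  μ^(1)=31; μ^(2)=13; μ^(3)=4; μ^(4)=-41

((0, 0, 0, 3); (0, 0, 2, 0); (0, 1, 0, 0); (3, 0, 0, 0))


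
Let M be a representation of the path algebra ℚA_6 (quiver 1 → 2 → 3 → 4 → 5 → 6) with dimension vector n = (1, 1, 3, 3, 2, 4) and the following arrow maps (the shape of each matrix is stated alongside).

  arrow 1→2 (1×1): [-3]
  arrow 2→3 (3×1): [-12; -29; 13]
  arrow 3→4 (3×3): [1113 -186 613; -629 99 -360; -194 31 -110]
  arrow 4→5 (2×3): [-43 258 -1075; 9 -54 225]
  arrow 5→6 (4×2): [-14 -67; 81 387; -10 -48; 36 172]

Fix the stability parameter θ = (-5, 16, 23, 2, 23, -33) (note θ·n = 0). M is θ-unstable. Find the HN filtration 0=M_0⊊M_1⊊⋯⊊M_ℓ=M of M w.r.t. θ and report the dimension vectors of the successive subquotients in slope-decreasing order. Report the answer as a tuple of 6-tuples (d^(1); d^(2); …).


Via rank(M_{q-1}∘⋯∘M_p): M ≅ I[1,4], I[3,4], I[3,6], I[5,6], I[6,6]^2.
μ_θ-semistable layers: μ^(1)=41/3; μ^(2)=25/2; μ^(3)=15/4; μ^(4)=-5; μ^(5)=-33

((0, 1, 1, 1, 0, 0); (0, 0, 1, 1, 0, 0); (0, 0, 1, 1, 1, 1); (1, 0, 0, 0, 1, 1); (0, 0, 0, 0, 0, 2))


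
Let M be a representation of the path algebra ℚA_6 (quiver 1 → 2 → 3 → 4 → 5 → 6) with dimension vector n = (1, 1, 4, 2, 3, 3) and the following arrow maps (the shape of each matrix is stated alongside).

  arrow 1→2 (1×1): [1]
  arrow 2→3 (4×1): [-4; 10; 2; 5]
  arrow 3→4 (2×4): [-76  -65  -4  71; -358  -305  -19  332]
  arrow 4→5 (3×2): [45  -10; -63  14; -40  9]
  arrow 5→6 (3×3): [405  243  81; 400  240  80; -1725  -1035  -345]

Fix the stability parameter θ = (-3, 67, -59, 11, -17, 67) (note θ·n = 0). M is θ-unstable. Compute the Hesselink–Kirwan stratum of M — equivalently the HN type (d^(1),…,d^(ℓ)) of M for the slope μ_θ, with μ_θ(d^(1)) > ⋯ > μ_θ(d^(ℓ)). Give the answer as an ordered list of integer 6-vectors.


Interval decomposition of M: I[1,5], I[3,3]^2, I[3,6], I[5,5], I[6,6]^2.
HN type (ℓ=5): μ^(1)=67; μ^(2)=1/2; μ^(3)=-3; μ^(4)=-17; μ^(5)=-59

((0, 0, 0, 0, 0, 3); (0, 1, 1, 1, 1, 0); (1, 0, 0, 1, 1, 0); (0, 0, 0, 0, 1, 0); (0, 0, 3, 0, 0, 0))


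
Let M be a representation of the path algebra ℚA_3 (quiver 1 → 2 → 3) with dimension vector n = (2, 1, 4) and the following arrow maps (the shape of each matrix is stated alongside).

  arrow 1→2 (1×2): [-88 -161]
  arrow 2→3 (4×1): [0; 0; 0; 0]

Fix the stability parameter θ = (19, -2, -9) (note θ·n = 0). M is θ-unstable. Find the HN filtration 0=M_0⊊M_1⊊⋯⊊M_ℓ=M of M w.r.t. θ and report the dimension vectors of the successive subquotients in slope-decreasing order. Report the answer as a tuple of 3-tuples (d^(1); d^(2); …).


Interval decomposition of M: I[1,1], I[1,2], I[3,3]^4.
HN type (ℓ=3): μ^(1)=19; μ^(2)=17/2; μ^(3)=-9

((1, 0, 0); (1, 1, 0); (0, 0, 4))


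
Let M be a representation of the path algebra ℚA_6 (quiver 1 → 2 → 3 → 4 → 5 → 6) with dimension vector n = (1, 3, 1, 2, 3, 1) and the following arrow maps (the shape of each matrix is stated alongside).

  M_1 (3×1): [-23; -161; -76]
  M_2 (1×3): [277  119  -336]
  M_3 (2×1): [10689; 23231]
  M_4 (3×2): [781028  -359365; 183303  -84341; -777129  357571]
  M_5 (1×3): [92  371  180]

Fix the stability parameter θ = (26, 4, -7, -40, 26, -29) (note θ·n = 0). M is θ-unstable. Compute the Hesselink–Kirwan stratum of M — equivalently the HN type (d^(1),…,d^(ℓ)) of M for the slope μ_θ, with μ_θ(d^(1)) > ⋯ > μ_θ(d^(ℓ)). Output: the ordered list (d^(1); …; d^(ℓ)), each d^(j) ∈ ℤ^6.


Barcode: M ≅ I[1,5], I[2,2]^2, I[4,6], I[5,5]. HN layers by μ_θ (5 steps, strictly decreasing):
  μ^(1)=26; μ^(2)=4; μ^(3)=-3/2; μ^(4)=-17/4; μ^(5)=-40

((0, 0, 0, 0, 2, 0); (0, 2, 0, 0, 0, 0); (0, 0, 0, 0, 1, 1); (1, 1, 1, 1, 0, 0); (0, 0, 0, 1, 0, 0))


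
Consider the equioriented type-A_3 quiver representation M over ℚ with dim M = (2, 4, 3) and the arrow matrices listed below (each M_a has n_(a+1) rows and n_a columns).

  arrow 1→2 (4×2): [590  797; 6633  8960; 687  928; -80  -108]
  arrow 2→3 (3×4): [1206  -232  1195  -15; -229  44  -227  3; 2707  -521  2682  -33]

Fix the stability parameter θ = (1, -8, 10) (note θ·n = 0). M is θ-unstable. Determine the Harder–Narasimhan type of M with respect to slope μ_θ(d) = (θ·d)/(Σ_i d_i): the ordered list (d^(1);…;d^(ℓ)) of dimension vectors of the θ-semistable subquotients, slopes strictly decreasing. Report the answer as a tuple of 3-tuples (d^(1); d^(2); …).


Barcode: M ≅ I[1,3]^2, I[2,2], I[2,3]. HN layers by μ_θ (3 steps, strictly decreasing):
  μ^(1)=10; μ^(2)=-7/2; μ^(3)=-8

((0, 0, 3); (2, 2, 0); (0, 2, 0))


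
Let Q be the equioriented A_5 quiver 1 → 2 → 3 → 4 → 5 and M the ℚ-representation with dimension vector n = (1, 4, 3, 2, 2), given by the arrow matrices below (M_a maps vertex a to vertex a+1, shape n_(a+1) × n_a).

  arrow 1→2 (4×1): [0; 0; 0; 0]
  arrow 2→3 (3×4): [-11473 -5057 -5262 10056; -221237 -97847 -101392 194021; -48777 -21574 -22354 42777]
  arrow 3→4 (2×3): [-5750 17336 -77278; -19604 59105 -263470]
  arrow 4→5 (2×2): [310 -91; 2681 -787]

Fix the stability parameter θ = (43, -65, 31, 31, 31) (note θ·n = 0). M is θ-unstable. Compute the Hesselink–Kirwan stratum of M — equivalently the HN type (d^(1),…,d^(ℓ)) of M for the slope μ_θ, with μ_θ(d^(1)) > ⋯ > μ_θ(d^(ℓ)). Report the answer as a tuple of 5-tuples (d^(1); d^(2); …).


Interval decomposition of M: I[1,1], I[2,2], I[2,3], I[2,5]^2.
HN type (ℓ=3): μ^(1)=43; μ^(2)=31; μ^(3)=-65

((1, 0, 0, 0, 0); (0, 0, 3, 2, 2); (0, 4, 0, 0, 0))


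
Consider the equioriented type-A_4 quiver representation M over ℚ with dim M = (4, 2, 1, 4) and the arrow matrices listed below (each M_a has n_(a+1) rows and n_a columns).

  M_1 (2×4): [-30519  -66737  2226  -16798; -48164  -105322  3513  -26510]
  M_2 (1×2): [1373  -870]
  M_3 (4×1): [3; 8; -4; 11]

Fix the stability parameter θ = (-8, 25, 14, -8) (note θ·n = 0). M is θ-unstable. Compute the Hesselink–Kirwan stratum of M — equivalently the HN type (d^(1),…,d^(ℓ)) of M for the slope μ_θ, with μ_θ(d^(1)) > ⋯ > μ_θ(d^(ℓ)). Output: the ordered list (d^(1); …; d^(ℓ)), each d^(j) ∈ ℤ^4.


Interval decomposition of M: I[1,1]^2, I[1,2], I[1,4], I[4,4]^3.
HN type (ℓ=3): μ^(1)=25; μ^(2)=31/3; μ^(3)=-8

((0, 1, 0, 0); (0, 1, 1, 1); (4, 0, 0, 3))


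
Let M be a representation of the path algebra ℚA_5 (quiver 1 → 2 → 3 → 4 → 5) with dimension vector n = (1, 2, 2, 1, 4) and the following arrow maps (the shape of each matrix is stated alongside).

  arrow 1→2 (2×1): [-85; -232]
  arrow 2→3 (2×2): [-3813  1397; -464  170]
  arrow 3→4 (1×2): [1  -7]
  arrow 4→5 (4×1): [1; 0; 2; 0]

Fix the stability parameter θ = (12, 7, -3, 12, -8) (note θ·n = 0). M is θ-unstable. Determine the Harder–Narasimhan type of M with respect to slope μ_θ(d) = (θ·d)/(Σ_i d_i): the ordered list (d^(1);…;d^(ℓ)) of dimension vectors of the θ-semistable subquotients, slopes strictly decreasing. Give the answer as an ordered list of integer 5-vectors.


Barcode: M ≅ I[1,5], I[2,3], I[5,5]^3. HN layers by μ_θ (3 steps, strictly decreasing):
  μ^(1)=4; μ^(2)=2; μ^(3)=-8

((1, 1, 1, 1, 1); (0, 1, 1, 0, 0); (0, 0, 0, 0, 3))


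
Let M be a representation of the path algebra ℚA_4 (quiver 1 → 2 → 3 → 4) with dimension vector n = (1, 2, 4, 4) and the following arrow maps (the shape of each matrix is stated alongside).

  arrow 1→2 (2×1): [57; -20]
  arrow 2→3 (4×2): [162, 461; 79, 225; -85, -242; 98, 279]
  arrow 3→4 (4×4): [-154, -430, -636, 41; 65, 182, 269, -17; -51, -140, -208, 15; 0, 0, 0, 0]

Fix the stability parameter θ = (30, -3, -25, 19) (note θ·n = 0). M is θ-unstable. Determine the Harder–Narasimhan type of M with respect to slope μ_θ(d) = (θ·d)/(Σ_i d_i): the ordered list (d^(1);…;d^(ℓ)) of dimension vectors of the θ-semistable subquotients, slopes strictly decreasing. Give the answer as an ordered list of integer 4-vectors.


Barcode: M ≅ I[1,4], I[2,4], I[3,3], I[3,4], I[4,4]. HN layers by μ_θ (4 steps, strictly decreasing):
  μ^(1)=19; μ^(2)=2/3; μ^(3)=-14; μ^(4)=-25

((0, 0, 0, 4); (1, 1, 1, 0); (0, 1, 1, 0); (0, 0, 2, 0))


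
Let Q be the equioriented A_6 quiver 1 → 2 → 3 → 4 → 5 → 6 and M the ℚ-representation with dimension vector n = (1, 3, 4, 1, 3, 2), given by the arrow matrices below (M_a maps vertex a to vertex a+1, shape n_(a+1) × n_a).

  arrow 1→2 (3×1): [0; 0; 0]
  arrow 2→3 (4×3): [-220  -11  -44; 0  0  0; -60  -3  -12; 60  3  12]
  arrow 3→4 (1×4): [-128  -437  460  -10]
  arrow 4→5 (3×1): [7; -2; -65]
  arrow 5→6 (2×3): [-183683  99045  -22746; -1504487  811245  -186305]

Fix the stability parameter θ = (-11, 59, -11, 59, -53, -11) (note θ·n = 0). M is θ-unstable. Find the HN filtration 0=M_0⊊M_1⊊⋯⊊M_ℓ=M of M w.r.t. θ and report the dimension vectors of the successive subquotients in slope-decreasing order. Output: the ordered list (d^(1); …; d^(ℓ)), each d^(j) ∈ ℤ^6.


Barcode: M ≅ I[1,1], I[2,2]^2, I[2,6], I[3,3]^3, I[5,5], I[5,6]. HN layers by μ_θ (4 steps, strictly decreasing):
  μ^(1)=59; μ^(2)=43/5; μ^(3)=-11; μ^(4)=-53

((0, 2, 0, 0, 0, 0); (0, 1, 1, 1, 1, 1); (1, 0, 3, 0, 0, 1); (0, 0, 0, 0, 2, 0))


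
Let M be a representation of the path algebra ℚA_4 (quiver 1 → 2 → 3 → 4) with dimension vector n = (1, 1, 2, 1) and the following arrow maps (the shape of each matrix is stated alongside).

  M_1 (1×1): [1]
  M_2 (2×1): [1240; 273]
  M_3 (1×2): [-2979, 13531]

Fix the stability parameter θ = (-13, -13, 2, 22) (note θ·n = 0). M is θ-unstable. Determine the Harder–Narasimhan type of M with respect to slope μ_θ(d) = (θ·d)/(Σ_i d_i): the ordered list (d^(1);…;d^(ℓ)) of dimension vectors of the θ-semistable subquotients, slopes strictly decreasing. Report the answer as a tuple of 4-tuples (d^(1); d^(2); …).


Interval decomposition of M: I[1,4], I[3,3].
HN type (ℓ=3): μ^(1)=22; μ^(2)=2; μ^(3)=-13

((0, 0, 0, 1); (0, 0, 2, 0); (1, 1, 0, 0))


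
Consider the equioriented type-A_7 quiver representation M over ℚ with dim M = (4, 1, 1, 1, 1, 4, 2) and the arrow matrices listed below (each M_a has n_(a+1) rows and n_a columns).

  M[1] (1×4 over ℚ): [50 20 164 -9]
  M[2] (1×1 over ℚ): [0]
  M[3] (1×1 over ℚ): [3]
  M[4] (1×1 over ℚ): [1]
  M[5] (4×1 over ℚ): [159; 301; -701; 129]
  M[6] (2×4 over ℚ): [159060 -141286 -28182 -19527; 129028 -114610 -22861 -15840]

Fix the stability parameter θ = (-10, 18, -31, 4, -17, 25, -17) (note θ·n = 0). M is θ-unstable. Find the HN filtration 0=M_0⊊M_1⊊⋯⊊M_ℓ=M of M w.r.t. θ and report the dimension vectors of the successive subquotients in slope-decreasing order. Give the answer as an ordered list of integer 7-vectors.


Barcode: M ≅ I[1,1]^3, I[1,2], I[3,7], I[6,6]^2, I[6,7]. HN layers by μ_θ (6 steps, strictly decreasing):
  μ^(1)=25; μ^(2)=18; μ^(3)=4; μ^(4)=-13/2; μ^(5)=-10; μ^(6)=-31

((0, 0, 0, 0, 0, 2, 0); (0, 1, 0, 0, 0, 0, 0); (0, 0, 0, 0, 0, 2, 2); (0, 0, 0, 1, 1, 0, 0); (4, 0, 0, 0, 0, 0, 0); (0, 0, 1, 0, 0, 0, 0))


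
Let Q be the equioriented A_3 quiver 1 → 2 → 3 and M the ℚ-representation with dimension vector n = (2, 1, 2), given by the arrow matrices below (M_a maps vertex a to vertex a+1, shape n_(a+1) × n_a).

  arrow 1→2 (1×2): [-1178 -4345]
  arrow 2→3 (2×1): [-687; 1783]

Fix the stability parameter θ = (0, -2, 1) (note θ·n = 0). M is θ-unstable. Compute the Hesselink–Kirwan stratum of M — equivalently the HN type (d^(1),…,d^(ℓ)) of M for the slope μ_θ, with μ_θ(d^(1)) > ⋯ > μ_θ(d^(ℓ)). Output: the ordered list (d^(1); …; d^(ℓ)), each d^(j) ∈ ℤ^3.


Via rank(M_{q-1}∘⋯∘M_p): M ≅ I[1,1], I[1,3], I[3,3].
μ_θ-semistable layers: μ^(1)=1; μ^(2)=0; μ^(3)=-1

((0, 0, 2); (1, 0, 0); (1, 1, 0))


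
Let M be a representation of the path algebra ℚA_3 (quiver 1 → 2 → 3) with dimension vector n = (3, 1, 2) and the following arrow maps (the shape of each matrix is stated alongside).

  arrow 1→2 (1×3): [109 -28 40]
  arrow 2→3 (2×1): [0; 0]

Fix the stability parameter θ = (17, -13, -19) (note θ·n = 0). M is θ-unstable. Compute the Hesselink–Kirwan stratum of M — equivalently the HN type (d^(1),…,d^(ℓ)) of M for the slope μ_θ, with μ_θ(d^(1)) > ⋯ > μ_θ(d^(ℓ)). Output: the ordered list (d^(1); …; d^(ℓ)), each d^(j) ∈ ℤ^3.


Via rank(M_{q-1}∘⋯∘M_p): M ≅ I[1,1]^2, I[1,2], I[3,3]^2.
μ_θ-semistable layers: μ^(1)=17; μ^(2)=2; μ^(3)=-19

((2, 0, 0); (1, 1, 0); (0, 0, 2))


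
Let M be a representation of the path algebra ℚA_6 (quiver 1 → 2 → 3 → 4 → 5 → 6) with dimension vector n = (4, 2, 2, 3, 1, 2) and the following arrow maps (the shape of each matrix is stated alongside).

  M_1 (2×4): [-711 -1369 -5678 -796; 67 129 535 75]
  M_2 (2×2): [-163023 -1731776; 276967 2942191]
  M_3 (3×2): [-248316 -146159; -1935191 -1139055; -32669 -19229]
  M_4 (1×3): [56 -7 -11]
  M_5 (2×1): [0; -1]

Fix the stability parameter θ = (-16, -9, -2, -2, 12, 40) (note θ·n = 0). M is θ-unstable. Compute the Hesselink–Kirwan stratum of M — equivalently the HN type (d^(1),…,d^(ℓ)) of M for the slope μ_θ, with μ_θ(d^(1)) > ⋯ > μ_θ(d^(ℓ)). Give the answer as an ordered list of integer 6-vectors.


Barcode: M ≅ I[1,1]^2, I[1,4]^2, I[4,6], I[6,6]. HN layers by μ_θ (5 steps, strictly decreasing):
  μ^(1)=40; μ^(2)=12; μ^(3)=-2; μ^(4)=-9; μ^(5)=-16

((0, 0, 0, 0, 0, 2); (0, 0, 0, 0, 1, 0); (0, 0, 2, 3, 0, 0); (0, 2, 0, 0, 0, 0); (4, 0, 0, 0, 0, 0))


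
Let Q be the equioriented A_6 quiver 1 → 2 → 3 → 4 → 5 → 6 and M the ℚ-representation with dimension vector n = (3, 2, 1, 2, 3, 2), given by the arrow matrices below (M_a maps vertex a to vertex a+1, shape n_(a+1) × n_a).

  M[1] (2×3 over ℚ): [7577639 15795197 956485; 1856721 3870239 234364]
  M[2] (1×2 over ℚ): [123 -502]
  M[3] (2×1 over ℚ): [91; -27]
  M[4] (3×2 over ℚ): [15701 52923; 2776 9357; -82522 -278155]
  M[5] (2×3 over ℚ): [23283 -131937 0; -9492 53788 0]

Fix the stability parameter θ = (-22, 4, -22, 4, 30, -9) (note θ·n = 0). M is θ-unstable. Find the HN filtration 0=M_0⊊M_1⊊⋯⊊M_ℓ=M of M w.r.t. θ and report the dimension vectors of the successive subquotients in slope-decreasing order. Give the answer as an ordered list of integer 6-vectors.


Interval decomposition of M: I[1,1], I[1,2], I[1,6], I[4,5], I[5,5], I[6,6].
HN type (ℓ=5): μ^(1)=30; μ^(2)=21/2; μ^(3)=4; μ^(4)=-9; μ^(5)=-22

((0, 0, 0, 0, 2, 0); (0, 0, 0, 0, 1, 1); (0, 1, 0, 2, 0, 0); (0, 1, 1, 0, 0, 1); (3, 0, 0, 0, 0, 0))


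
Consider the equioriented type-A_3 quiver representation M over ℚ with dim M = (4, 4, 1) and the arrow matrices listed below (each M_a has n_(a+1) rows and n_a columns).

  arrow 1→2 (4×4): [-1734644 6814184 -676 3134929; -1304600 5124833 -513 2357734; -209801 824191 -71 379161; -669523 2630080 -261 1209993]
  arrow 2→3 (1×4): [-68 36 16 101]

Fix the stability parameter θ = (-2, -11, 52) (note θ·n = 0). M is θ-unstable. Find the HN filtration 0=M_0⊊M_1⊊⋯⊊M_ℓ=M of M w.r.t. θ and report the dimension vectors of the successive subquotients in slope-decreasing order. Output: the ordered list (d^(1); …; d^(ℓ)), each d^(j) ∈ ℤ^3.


Interval decomposition of M: I[1,2]^3, I[1,3].
HN type (ℓ=2): μ^(1)=52; μ^(2)=-13/2

((0, 0, 1); (4, 4, 0))


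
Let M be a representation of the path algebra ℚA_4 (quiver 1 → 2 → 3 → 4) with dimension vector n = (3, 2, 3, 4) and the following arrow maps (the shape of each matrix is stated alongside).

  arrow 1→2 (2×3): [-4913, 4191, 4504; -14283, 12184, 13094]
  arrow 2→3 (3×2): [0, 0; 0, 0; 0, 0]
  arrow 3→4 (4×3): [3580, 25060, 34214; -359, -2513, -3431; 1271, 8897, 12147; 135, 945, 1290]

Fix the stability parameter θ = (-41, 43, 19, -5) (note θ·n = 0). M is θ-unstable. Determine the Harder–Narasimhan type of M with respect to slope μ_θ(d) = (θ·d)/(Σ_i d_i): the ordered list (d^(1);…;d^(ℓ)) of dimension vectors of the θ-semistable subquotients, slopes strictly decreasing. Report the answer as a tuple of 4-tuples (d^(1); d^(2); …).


Via rank(M_{q-1}∘⋯∘M_p): M ≅ I[1,1], I[1,2]^2, I[3,3], I[3,4]^2, I[4,4]^2.
μ_θ-semistable layers: μ^(1)=43; μ^(2)=19; μ^(3)=7; μ^(4)=-5; μ^(5)=-41

((0, 2, 0, 0); (0, 0, 1, 0); (0, 0, 2, 2); (0, 0, 0, 2); (3, 0, 0, 0))


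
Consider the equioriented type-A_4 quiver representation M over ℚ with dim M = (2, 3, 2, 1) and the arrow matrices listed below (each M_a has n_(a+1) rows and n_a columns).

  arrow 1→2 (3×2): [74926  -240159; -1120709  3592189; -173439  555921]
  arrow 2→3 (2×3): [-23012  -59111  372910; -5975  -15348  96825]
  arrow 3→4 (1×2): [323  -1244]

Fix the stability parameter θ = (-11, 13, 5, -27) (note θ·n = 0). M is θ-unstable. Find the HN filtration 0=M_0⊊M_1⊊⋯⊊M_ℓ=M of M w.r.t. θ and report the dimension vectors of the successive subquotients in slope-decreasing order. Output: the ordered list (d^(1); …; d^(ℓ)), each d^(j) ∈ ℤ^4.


Interval decomposition of M: I[1,3], I[1,4], I[2,2].
HN type (ℓ=4): μ^(1)=13; μ^(2)=9; μ^(3)=-3; μ^(4)=-11

((0, 1, 0, 0); (0, 1, 1, 0); (0, 1, 1, 1); (2, 0, 0, 0))


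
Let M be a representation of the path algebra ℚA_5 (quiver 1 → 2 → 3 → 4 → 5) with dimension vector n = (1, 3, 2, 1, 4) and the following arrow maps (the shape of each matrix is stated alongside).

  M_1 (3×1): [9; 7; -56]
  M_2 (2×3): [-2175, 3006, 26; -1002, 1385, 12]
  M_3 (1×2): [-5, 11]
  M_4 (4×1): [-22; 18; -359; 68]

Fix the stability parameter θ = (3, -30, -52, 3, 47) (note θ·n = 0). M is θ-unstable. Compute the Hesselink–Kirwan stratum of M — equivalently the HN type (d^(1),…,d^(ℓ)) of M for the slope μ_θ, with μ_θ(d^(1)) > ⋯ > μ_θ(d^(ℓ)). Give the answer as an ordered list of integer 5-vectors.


Barcode: M ≅ I[1,3], I[2,2], I[2,5], I[5,5]^3. HN layers by μ_θ (5 steps, strictly decreasing):
  μ^(1)=47; μ^(2)=3; μ^(3)=-79/3; μ^(4)=-30; μ^(5)=-41

((0, 0, 0, 0, 4); (0, 0, 0, 1, 0); (1, 1, 1, 0, 0); (0, 1, 0, 0, 0); (0, 1, 1, 0, 0))


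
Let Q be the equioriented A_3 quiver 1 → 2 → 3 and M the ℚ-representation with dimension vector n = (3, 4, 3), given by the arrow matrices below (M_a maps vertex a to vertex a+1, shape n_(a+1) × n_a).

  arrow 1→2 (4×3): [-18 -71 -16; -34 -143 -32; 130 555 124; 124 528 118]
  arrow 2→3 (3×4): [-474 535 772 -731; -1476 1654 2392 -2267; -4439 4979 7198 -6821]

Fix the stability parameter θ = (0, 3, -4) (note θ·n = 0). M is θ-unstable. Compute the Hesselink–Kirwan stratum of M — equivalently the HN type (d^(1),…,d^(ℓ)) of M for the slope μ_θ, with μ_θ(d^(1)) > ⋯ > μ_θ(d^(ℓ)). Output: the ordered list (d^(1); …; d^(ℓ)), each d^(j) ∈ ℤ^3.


Barcode: M ≅ I[1,1], I[1,3]^2, I[2,2], I[2,3]. HN layers by μ_θ (4 steps, strictly decreasing):
  μ^(1)=3; μ^(2)=0; μ^(3)=-1/3; μ^(4)=-1/2

((0, 1, 0); (1, 0, 0); (2, 2, 2); (0, 1, 1))
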